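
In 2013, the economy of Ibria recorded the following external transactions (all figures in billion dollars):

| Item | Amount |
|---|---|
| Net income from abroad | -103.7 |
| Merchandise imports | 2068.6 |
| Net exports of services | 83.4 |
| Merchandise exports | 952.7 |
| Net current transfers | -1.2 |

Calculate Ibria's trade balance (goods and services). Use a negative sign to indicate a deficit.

Goods balance = 952.7 - 2068.6 = -1115.9
Services balance = 83.4
Trade balance (goods + services) = -1115.9 + 83.4 = -1032.5

-1032.5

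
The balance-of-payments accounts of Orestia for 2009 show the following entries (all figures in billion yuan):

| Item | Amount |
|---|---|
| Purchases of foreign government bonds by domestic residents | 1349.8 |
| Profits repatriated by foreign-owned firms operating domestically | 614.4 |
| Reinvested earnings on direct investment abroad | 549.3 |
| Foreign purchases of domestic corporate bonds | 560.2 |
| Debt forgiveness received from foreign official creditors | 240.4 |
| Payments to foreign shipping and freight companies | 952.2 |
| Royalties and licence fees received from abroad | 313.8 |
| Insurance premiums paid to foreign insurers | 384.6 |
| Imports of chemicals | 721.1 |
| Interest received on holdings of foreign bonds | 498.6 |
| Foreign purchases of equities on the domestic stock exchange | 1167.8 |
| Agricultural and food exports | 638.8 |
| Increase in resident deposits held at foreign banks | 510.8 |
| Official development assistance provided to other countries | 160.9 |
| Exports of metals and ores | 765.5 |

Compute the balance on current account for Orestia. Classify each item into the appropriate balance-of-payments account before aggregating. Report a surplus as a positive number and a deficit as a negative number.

-67.2

Goods: 638.8 + 765.5 - 721.1 = 683.2
Services: -384.6 - 952.2 + 313.8 = -1023.0
Primary income: 498.6 + 549.3 - 614.4 = 433.5
Secondary income: -160.9
Current account = 683.2 + (-1023.0) + 433.5 + (-160.9) = -67.2
(Excluded from the current account — financial account: purchases of foreign government bonds by domestic residents 1349.8, foreign purchases of domestic corporate bonds 560.2, foreign purchases of equities on the domestic stock exchange 1167.8, increase in resident deposits held at foreign banks 510.8; capital account: debt forgiveness received from foreign official creditors 240.4.)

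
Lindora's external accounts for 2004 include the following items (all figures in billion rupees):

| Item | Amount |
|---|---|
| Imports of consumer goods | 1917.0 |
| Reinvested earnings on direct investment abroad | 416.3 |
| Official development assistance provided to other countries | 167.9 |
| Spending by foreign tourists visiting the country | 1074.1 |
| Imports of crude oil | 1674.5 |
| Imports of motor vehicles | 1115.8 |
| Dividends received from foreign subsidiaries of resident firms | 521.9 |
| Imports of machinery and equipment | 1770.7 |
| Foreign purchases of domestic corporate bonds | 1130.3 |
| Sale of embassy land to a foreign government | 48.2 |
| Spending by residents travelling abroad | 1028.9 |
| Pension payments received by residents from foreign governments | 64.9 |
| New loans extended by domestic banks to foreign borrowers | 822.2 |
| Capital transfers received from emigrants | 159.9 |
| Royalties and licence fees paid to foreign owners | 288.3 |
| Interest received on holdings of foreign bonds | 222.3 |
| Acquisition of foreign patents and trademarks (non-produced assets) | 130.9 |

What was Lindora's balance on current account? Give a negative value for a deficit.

-5663.6

Goods: -1674.5 - 1115.8 - 1770.7 - 1917.0 = -6478.0
Services: -288.3 - 1028.9 + 1074.1 = -243.1
Primary income: 222.3 + 416.3 + 521.9 = 1160.5
Secondary income: -167.9 + 64.9 = -103.0
Current account = (-6478.0) + (-243.1) + 1160.5 + (-103.0) = -5663.6
(Excluded from the current account — financial account: foreign purchases of domestic corporate bonds 1130.3, new loans extended by domestic banks to foreign borrowers 822.2; capital account: sale of embassy land to a foreign government 48.2, capital transfers received from emigrants 159.9, acquisition of foreign patents and trademarks (non-produced assets) 130.9.)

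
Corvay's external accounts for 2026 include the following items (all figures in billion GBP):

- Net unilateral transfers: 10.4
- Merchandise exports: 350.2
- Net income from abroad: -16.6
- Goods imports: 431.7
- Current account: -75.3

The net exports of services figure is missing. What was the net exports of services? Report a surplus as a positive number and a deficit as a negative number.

Current account = goods balance + services balance + net primary income + net secondary income
Sum of the known components = -87.7
Net exports of services = CA - (known components) = -75.3 - (-87.7) = 12.4

12.4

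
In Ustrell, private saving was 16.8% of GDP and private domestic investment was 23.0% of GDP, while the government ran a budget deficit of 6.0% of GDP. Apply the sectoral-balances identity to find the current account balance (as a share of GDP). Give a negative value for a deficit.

By the sectoral-balances identity, CA = (S_private - I) + (T - G).
Private balance = 16.8 - 23.0 = -6.2
Government balance (T - G) = -6.0
CA = -6.2 + (-6.0) = -12.2

-12.2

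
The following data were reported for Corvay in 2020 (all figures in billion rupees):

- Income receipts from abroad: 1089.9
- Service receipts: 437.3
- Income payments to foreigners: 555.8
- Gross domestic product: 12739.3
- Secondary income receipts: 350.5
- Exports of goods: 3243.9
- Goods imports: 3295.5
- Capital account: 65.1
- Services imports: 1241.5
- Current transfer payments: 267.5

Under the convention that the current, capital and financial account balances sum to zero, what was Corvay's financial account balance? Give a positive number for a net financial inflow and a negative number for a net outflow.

Goods balance = 3243.9 - 3295.5 = -51.6
Services balance = 437.3 - 1241.5 = -804.2
Trade balance (goods + services) = -51.6 + (-804.2) = -855.8
Net primary income = 1089.9 - 555.8 = 534.1
Net secondary income = 350.5 - 267.5 = 83.0
Current account = -855.8 + 534.1 + 83.0 = -238.7
Financial account = -(-238.7 + 65.1) = 173.6

173.6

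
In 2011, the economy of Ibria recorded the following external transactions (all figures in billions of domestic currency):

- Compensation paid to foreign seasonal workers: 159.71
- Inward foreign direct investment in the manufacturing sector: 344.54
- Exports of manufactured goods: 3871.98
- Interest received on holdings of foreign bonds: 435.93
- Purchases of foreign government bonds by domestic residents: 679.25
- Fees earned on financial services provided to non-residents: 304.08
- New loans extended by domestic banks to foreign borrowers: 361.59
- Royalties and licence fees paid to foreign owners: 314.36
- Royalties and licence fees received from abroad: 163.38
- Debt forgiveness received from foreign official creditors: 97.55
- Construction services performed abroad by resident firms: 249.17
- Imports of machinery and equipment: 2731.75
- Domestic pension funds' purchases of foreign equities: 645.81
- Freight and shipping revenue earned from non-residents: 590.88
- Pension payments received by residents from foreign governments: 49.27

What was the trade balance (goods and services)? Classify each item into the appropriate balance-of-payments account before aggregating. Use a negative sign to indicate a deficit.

Goods: 3871.98 - 2731.75 = 1140.23
Services: 163.38 + 304.08 + 590.88 + 249.17 - 314.36 = 993.15
Trade balance = 1140.23 + 993.15 = 2133.38
(Excluded from the trade balance — primary income: compensation paid to foreign seasonal workers 159.71, interest received on holdings of foreign bonds 435.93; financial account: inward foreign direct investment in the manufacturing sector 344.54, purchases of foreign government bonds by domestic residents 679.25, new loans extended by domestic banks to foreign borrowers 361.59, domestic pension funds' purchases of foreign equities 645.81; capital account: debt forgiveness received from foreign official creditors 97.55; secondary income: pension payments received by residents from foreign governments 49.27.)

2133.38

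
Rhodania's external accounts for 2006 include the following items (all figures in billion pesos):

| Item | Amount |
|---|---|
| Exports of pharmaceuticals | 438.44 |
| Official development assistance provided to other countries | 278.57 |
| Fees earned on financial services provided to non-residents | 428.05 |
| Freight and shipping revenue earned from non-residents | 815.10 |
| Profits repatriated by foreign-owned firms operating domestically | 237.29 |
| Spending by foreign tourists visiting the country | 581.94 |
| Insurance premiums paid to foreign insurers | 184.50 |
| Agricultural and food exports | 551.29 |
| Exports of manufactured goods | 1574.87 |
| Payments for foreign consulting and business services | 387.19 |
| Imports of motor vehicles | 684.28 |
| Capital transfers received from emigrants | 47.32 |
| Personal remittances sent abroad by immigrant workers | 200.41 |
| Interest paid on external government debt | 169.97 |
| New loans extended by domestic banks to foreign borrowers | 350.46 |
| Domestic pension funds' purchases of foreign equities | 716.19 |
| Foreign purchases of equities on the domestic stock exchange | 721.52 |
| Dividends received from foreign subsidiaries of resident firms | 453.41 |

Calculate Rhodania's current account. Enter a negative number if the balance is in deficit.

Goods: 551.29 + 1574.87 + 438.44 - 684.28 = 1880.32
Services: 428.05 + 815.10 - 184.50 + 581.94 - 387.19 = 1253.40
Primary income: -237.29 - 169.97 + 453.41 = 46.15
Secondary income: -278.57 - 200.41 = -478.98
Current account = 1880.32 + 1253.40 + 46.15 + (-478.98) = 2700.89
(Excluded from the current account — capital account: capital transfers received from emigrants 47.32; financial account: new loans extended by domestic banks to foreign borrowers 350.46, domestic pension funds' purchases of foreign equities 716.19, foreign purchases of equities on the domestic stock exchange 721.52.)

2700.89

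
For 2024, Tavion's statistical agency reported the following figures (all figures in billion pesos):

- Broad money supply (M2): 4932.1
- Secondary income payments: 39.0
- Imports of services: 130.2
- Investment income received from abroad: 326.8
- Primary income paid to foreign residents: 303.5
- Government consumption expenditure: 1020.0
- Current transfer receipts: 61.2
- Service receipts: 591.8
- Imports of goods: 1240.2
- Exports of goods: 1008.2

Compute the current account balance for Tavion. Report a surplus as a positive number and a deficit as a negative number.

275.1

Goods balance = 1008.2 - 1240.2 = -232.0
Services balance = 591.8 - 130.2 = 461.6
Trade balance (goods + services) = -232.0 + 461.6 = 229.6
Net primary income = 326.8 - 303.5 = 23.3
Net secondary income = 61.2 - 39.0 = 22.2
Current account = 229.6 + 23.3 + 22.2 = 275.1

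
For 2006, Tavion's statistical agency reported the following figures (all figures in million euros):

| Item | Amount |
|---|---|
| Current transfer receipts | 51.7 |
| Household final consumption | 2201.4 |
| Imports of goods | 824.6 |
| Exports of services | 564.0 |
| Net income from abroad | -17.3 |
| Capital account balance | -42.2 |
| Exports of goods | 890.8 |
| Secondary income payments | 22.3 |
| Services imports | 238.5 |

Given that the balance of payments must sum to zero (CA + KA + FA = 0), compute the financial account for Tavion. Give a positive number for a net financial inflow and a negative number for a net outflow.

-361.6

Goods balance = 890.8 - 824.6 = 66.2
Services balance = 564.0 - 238.5 = 325.5
Trade balance (goods + services) = 66.2 + 325.5 = 391.7
Net primary income = -17.3
Net secondary income = 51.7 - 22.3 = 29.4
Current account = 391.7 + (-17.3) + 29.4 = 403.8
Financial account = -(403.8 + (-42.2)) = -361.6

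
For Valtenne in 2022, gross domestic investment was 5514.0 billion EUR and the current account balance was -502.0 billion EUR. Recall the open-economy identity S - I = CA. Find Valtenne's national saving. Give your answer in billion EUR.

5012.0

S = I + CA = 5514.0 + (-502.0) = 5012.0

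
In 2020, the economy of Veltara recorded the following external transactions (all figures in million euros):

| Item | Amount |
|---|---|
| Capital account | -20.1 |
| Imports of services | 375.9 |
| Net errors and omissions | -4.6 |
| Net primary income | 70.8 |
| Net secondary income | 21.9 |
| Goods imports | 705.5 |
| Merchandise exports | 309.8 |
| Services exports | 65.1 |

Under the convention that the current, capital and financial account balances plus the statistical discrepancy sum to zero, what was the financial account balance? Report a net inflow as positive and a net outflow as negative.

Goods balance = 309.8 - 705.5 = -395.7
Services balance = 65.1 - 375.9 = -310.8
Trade balance (goods + services) = -395.7 + (-310.8) = -706.5
Net primary income = 70.8
Net secondary income = 21.9
Current account = -706.5 + 70.8 + 21.9 = -613.8
Financial account = -(-613.8 + (-20.1) + (-4.6)) = 638.5

638.5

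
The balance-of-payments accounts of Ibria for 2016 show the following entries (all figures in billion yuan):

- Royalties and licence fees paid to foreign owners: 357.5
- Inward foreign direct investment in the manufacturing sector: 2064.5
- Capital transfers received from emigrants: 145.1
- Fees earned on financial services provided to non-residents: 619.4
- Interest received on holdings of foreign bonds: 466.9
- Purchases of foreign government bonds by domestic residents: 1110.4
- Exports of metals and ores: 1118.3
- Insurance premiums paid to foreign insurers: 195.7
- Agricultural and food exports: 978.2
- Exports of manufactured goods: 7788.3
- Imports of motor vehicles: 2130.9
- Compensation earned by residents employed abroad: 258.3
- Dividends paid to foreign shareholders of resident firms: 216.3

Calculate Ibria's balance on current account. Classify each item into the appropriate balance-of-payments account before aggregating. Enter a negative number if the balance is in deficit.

Goods: 7788.3 + 978.2 - 2130.9 + 1118.3 = 7753.9
Services: -195.7 - 357.5 + 619.4 = 66.2
Primary income: 258.3 - 216.3 + 466.9 = 508.9
Current account = 7753.9 + 66.2 + 508.9 = 8329.0
(Excluded from the current account — financial account: inward foreign direct investment in the manufacturing sector 2064.5, purchases of foreign government bonds by domestic residents 1110.4; capital account: capital transfers received from emigrants 145.1.)

8329.0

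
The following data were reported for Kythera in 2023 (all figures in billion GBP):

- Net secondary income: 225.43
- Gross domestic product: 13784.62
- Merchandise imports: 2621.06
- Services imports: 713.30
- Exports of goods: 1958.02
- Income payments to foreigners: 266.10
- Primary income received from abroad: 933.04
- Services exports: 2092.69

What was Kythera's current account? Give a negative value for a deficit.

Goods balance = 1958.02 - 2621.06 = -663.04
Services balance = 2092.69 - 713.30 = 1379.39
Trade balance (goods + services) = -663.04 + 1379.39 = 716.35
Net primary income = 933.04 - 266.10 = 666.94
Net secondary income = 225.43
Current account = 716.35 + 666.94 + 225.43 = 1608.72

1608.72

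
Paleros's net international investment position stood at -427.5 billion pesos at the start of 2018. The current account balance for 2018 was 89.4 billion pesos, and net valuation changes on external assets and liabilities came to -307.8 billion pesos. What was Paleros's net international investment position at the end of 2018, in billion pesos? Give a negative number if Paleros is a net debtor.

-645.9

Change in NIIP = current account + net valuation change = 89.4 + (-307.8) = -218.4
End-of-year NIIP = -427.5 + (-218.4) = -645.9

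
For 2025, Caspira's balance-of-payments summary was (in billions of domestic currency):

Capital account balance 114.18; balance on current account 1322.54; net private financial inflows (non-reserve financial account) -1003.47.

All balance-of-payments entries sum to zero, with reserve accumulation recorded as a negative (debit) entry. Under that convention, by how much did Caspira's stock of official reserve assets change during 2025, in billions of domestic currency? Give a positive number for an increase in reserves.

433.25

Official reserve transactions balance = -(1322.54 + 114.18 + (-1003.47)) = -433.25
An accumulation of reserves is recorded as a debit (negative entry), so the change in the stock of reserves is the negative of that balance.
Change in official reserves = -(-433.25) = 433.25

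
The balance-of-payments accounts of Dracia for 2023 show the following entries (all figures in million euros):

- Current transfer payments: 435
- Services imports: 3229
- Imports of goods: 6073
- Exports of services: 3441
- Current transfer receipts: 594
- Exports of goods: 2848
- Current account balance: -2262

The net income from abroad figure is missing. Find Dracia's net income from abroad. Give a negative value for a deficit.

Current account = goods balance + services balance + net primary income + net secondary income
Sum of the known components = -2854
Net income from abroad = CA - (known components) = -2262 - (-2854) = 592

592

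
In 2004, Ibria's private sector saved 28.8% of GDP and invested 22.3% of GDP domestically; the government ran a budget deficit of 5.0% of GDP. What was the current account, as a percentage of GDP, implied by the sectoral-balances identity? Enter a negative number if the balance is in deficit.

1.5

By the sectoral-balances identity, CA = (S_private - I) + (T - G).
Private balance = 28.8 - 22.3 = 6.5
Government balance (T - G) = -5.0
CA = 6.5 + (-5.0) = 1.5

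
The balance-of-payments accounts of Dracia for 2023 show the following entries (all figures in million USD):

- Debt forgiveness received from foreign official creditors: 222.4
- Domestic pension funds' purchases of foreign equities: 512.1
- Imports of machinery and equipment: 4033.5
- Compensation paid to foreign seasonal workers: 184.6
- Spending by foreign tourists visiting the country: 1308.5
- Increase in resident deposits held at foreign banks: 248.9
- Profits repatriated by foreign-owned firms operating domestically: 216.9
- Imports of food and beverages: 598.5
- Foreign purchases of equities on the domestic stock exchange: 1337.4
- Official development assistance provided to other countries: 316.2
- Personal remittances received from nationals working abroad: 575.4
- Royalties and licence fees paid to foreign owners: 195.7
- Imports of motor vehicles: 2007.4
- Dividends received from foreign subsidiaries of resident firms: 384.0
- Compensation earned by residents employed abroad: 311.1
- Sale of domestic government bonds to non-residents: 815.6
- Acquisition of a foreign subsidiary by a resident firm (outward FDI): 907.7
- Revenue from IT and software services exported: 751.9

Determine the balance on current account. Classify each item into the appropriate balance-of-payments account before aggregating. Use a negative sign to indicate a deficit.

-4221.9

Goods: -598.5 - 4033.5 - 2007.4 = -6639.4
Services: 1308.5 + 751.9 - 195.7 = 1864.7
Primary income: -216.9 + 384.0 + 311.1 - 184.6 = 293.6
Secondary income: -316.2 + 575.4 = 259.2
Current account = (-6639.4) + 1864.7 + 293.6 + 259.2 = -4221.9
(Excluded from the current account — capital account: debt forgiveness received from foreign official creditors 222.4; financial account: domestic pension funds' purchases of foreign equities 512.1, increase in resident deposits held at foreign banks 248.9, foreign purchases of equities on the domestic stock exchange 1337.4, sale of domestic government bonds to non-residents 815.6, acquisition of a foreign subsidiary by a resident firm (outward FDI) 907.7.)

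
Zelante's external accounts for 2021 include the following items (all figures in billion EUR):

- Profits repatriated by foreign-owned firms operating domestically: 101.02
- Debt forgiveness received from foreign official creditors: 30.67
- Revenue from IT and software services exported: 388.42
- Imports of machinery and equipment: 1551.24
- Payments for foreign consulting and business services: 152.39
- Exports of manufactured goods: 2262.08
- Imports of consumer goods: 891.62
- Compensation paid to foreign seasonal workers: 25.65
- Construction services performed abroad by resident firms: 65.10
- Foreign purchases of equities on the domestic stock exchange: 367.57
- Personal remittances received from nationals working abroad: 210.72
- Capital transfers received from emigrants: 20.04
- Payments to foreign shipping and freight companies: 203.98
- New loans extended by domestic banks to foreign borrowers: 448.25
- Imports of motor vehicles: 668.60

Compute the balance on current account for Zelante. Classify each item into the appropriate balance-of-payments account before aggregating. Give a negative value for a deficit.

-668.18

Goods: -1551.24 + 2262.08 - 891.62 - 668.60 = -849.38
Services: 65.10 - 152.39 + 388.42 - 203.98 = 97.15
Primary income: -25.65 - 101.02 = -126.67
Secondary income: 210.72
Current account = (-849.38) + 97.15 + (-126.67) + 210.72 = -668.18
(Excluded from the current account — capital account: debt forgiveness received from foreign official creditors 30.67, capital transfers received from emigrants 20.04; financial account: foreign purchases of equities on the domestic stock exchange 367.57, new loans extended by domestic banks to foreign borrowers 448.25.)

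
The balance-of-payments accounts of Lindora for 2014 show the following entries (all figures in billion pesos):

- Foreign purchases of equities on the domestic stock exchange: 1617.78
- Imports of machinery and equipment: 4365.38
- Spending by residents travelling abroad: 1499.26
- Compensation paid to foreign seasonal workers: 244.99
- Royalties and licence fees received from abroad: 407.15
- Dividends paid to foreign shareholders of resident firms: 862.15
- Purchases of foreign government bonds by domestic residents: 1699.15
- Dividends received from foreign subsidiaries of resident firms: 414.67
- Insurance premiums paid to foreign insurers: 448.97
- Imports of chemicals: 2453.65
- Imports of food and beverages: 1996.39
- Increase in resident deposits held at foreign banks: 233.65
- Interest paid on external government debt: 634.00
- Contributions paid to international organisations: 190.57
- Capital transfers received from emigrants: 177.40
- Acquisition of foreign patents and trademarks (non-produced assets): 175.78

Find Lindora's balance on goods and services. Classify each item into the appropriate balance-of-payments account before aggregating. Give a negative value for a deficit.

Goods: -2453.65 - 4365.38 - 1996.39 = -8815.42
Services: 407.15 - 448.97 - 1499.26 = -1541.08
Trade balance = -8815.42 + (-1541.08) = -10356.50
(Excluded from the trade balance — financial account: foreign purchases of equities on the domestic stock exchange 1617.78, purchases of foreign government bonds by domestic residents 1699.15, increase in resident deposits held at foreign banks 233.65; primary income: compensation paid to foreign seasonal workers 244.99, dividends paid to foreign shareholders of resident firms 862.15, dividends received from foreign subsidiaries of resident firms 414.67, interest paid on external government debt 634.00; secondary income: contributions paid to international organisations 190.57; capital account: capital transfers received from emigrants 177.40, acquisition of foreign patents and trademarks (non-produced assets) 175.78.)

-10356.50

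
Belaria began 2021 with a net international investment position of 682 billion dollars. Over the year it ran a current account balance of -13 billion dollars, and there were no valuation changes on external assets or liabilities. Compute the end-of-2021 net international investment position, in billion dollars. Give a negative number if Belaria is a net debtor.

669

With no valuation effects, change in NIIP = current account = -13
End-of-year NIIP = 682 + (-13) = 669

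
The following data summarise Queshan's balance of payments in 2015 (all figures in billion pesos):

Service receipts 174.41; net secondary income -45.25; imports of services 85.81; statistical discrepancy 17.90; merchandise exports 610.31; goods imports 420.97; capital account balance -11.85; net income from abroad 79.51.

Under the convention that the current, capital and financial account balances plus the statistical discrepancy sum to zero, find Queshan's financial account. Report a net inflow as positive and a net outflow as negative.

Goods balance = 610.31 - 420.97 = 189.34
Services balance = 174.41 - 85.81 = 88.60
Trade balance (goods + services) = 189.34 + 88.60 = 277.94
Net primary income = 79.51
Net secondary income = -45.25
Current account = 277.94 + 79.51 + (-45.25) = 312.20
Financial account = -(312.20 + (-11.85) + 17.90) = -318.25

-318.25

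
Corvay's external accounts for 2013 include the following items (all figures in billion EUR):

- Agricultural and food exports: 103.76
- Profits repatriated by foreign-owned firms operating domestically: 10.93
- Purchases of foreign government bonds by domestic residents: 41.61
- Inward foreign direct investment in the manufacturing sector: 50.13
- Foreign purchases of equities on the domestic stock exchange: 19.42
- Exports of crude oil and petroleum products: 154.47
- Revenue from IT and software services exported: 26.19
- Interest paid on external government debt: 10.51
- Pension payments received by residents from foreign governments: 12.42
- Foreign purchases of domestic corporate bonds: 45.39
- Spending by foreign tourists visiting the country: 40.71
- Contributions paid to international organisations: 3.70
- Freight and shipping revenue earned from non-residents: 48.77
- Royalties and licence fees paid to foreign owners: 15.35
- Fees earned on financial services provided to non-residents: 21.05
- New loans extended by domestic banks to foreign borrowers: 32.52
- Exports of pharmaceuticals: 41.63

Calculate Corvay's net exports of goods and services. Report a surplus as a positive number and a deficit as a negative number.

421.23

Goods: 103.76 + 154.47 + 41.63 = 299.86
Services: 26.19 + 21.05 + 48.77 + 40.71 - 15.35 = 121.37
Trade balance = 299.86 + 121.37 = 421.23
(Excluded from the trade balance — primary income: profits repatriated by foreign-owned firms operating domestically 10.93, interest paid on external government debt 10.51; financial account: purchases of foreign government bonds by domestic residents 41.61, inward foreign direct investment in the manufacturing sector 50.13, foreign purchases of equities on the domestic stock exchange 19.42, foreign purchases of domestic corporate bonds 45.39, new loans extended by domestic banks to foreign borrowers 32.52; secondary income: pension payments received by residents from foreign governments 12.42, contributions paid to international organisations 3.70.)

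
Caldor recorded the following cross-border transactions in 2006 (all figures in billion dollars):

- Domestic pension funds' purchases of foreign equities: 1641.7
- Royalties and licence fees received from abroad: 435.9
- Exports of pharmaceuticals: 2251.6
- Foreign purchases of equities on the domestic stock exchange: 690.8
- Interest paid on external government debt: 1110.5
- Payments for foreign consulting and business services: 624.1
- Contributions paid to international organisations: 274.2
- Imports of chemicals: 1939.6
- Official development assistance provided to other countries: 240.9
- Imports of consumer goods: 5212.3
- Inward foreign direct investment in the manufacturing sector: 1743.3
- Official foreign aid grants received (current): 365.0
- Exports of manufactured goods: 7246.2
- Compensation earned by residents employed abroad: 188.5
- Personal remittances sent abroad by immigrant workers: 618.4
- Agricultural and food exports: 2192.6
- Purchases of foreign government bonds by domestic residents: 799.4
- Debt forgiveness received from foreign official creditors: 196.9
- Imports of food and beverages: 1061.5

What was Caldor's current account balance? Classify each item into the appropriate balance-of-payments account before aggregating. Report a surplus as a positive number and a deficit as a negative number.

Goods: 2251.6 - 5212.3 + 7246.2 + 2192.6 - 1061.5 - 1939.6 = 3477.0
Services: -624.1 + 435.9 = -188.2
Primary income: 188.5 - 1110.5 = -922.0
Secondary income: -240.9 - 274.2 - 618.4 + 365.0 = -768.5
Current account = 3477.0 + (-188.2) + (-922.0) + (-768.5) = 1598.3
(Excluded from the current account — financial account: domestic pension funds' purchases of foreign equities 1641.7, foreign purchases of equities on the domestic stock exchange 690.8, inward foreign direct investment in the manufacturing sector 1743.3, purchases of foreign government bonds by domestic residents 799.4; capital account: debt forgiveness received from foreign official creditors 196.9.)

1598.3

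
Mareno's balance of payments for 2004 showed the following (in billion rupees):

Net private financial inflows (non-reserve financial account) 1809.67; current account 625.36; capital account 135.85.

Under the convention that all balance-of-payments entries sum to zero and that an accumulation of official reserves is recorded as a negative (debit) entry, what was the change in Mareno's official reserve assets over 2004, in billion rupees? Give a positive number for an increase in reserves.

Official reserve transactions balance = -(625.36 + 135.85 + 1809.67) = -2570.88
An accumulation of reserves is recorded as a debit (negative entry), so the change in the stock of reserves is the negative of that balance.
Change in official reserves = -(-2570.88) = 2570.88

2570.88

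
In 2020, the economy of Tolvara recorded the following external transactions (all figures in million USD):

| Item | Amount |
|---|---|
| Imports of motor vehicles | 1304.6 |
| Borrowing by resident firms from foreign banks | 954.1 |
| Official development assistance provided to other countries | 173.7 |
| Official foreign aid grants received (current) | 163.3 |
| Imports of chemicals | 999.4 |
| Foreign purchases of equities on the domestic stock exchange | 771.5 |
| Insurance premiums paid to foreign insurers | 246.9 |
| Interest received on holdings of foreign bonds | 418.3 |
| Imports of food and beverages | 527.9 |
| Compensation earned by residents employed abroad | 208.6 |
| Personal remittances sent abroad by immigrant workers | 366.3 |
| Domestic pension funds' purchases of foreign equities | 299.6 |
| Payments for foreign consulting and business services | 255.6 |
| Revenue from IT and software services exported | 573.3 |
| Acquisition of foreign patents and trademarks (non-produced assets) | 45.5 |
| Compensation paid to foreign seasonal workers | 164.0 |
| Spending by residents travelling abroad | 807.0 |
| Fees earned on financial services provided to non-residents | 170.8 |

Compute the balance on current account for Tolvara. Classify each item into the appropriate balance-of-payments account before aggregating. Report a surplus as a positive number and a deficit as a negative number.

Goods: -527.9 - 999.4 - 1304.6 = -2831.9
Services: -255.6 + 170.8 - 807.0 - 246.9 + 573.3 = -565.4
Primary income: -164.0 + 418.3 + 208.6 = 462.9
Secondary income: -366.3 - 173.7 + 163.3 = -376.7
Current account = (-2831.9) + (-565.4) + 462.9 + (-376.7) = -3311.1
(Excluded from the current account — financial account: borrowing by resident firms from foreign banks 954.1, foreign purchases of equities on the domestic stock exchange 771.5, domestic pension funds' purchases of foreign equities 299.6; capital account: acquisition of foreign patents and trademarks (non-produced assets) 45.5.)

-3311.1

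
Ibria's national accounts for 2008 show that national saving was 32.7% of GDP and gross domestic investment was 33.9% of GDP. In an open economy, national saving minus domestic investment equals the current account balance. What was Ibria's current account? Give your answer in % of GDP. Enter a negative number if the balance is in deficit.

S - I = CA (net lending to the rest of the world).
CA = S - I = 32.7 - 33.9 = -1.2

-1.2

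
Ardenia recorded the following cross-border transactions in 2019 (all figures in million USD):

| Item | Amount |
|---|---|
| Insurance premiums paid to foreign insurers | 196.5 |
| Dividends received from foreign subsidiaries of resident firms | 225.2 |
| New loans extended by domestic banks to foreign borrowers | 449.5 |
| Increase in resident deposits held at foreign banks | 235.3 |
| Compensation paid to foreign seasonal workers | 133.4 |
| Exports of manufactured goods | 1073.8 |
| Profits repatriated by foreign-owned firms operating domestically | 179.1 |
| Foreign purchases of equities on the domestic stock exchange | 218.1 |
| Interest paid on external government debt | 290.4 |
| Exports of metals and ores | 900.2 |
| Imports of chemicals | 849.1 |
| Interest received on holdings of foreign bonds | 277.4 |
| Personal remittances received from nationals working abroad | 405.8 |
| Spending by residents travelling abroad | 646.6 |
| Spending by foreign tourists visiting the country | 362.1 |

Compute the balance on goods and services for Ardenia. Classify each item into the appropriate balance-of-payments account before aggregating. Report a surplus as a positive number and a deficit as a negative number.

Goods: -849.1 + 900.2 + 1073.8 = 1124.9
Services: -646.6 - 196.5 + 362.1 = -481.0
Trade balance = 1124.9 + (-481.0) = 643.9
(Excluded from the trade balance — primary income: dividends received from foreign subsidiaries of resident firms 225.2, compensation paid to foreign seasonal workers 133.4, profits repatriated by foreign-owned firms operating domestically 179.1, interest paid on external government debt 290.4, interest received on holdings of foreign bonds 277.4; financial account: new loans extended by domestic banks to foreign borrowers 449.5, increase in resident deposits held at foreign banks 235.3, foreign purchases of equities on the domestic stock exchange 218.1; secondary income: personal remittances received from nationals working abroad 405.8.)

643.9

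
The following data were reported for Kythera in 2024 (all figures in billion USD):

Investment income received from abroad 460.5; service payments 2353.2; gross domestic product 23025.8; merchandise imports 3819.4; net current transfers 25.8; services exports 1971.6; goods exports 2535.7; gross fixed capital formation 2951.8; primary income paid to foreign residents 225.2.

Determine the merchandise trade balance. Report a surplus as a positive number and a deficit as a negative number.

Goods balance = 2535.7 - 3819.4 = -1283.7

-1283.7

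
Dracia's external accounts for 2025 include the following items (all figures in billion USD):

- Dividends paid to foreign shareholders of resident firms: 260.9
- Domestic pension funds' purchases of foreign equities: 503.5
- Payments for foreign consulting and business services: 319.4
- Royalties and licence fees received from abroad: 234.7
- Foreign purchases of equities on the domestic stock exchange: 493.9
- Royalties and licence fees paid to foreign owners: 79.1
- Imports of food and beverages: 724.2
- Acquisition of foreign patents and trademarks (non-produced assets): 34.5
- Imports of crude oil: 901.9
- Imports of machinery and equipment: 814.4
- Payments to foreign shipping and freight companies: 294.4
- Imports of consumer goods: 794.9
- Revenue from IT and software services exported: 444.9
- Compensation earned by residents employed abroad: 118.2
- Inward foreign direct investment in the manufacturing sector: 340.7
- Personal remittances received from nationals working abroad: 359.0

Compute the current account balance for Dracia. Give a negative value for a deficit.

-3032.4

Goods: -794.9 - 724.2 - 901.9 - 814.4 = -3235.4
Services: -294.4 + 444.9 + 234.7 - 79.1 - 319.4 = -13.3
Primary income: -260.9 + 118.2 = -142.7
Secondary income: 359.0
Current account = (-3235.4) + (-13.3) + (-142.7) + 359.0 = -3032.4
(Excluded from the current account — financial account: domestic pension funds' purchases of foreign equities 503.5, foreign purchases of equities on the domestic stock exchange 493.9, inward foreign direct investment in the manufacturing sector 340.7; capital account: acquisition of foreign patents and trademarks (non-produced assets) 34.5.)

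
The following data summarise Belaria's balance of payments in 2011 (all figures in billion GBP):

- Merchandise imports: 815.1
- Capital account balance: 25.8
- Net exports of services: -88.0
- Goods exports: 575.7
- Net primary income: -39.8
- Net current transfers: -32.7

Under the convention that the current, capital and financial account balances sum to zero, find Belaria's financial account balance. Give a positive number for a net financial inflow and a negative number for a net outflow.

374.1

Goods balance = 575.7 - 815.1 = -239.4
Services balance = -88.0
Trade balance (goods + services) = -239.4 + (-88.0) = -327.4
Net primary income = -39.8
Net secondary income = -32.7
Current account = -327.4 + (-39.8) + (-32.7) = -399.9
Financial account = -(-399.9 + 25.8) = 374.1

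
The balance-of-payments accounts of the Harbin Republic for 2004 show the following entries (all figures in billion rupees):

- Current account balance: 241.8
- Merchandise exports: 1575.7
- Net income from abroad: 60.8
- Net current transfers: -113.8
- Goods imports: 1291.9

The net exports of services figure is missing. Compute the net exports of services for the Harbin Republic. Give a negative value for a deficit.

11.0

Current account = goods balance + services balance + net primary income + net secondary income
Sum of the known components = 230.8
Net exports of services = CA - (known components) = 241.8 - 230.8 = 11.0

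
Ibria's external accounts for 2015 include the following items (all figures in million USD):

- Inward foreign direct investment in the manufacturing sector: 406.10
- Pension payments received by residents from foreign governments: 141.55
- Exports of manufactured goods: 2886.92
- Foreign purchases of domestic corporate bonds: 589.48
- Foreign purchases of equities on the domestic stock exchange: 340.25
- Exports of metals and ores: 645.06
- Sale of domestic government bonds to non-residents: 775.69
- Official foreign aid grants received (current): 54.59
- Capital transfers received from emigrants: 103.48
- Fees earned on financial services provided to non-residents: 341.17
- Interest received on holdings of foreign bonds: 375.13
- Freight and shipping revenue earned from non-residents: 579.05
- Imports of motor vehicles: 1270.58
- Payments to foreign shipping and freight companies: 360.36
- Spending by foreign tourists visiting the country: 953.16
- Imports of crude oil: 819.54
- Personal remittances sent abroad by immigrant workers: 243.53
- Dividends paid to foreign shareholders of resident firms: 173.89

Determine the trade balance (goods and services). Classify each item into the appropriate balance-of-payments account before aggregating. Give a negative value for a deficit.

2954.88

Goods: 645.06 - 1270.58 - 819.54 + 2886.92 = 1441.86
Services: 953.16 - 360.36 + 341.17 + 579.05 = 1513.02
Trade balance = 1441.86 + 1513.02 = 2954.88
(Excluded from the trade balance — financial account: inward foreign direct investment in the manufacturing sector 406.10, foreign purchases of domestic corporate bonds 589.48, foreign purchases of equities on the domestic stock exchange 340.25, sale of domestic government bonds to non-residents 775.69; secondary income: pension payments received by residents from foreign governments 141.55, official foreign aid grants received (current) 54.59, personal remittances sent abroad by immigrant workers 243.53; capital account: capital transfers received from emigrants 103.48; primary income: interest received on holdings of foreign bonds 375.13, dividends paid to foreign shareholders of resident firms 173.89.)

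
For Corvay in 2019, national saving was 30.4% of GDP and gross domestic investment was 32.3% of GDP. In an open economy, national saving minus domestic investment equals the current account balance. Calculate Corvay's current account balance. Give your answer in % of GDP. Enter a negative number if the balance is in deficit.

-1.9

CA = S - I = 30.4 - 32.3 = -1.9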